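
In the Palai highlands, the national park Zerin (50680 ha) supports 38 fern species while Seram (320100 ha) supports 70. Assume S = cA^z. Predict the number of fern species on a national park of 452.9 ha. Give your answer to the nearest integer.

8

z = ln(70/38) / ln(320100/50680) = 0.6109 / 1.8431 = 0.3315
c = 38 / 50680^0.3315 = 38 / 36.26 = 1.048
S₃ = 1.048 × 452.9^0.3315 = 1.048 × 7.592 ≈ 7.956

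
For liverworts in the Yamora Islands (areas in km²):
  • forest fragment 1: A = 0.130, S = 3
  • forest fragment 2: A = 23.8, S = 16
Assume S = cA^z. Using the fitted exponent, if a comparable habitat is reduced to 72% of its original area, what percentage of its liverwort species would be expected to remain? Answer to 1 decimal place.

90.0%

z = ln(16/3) / ln(23.8/0.13) = 1.6740 / 5.2099 = 0.3213
S_new/S_old = (A_new/A_old)^z = 0.72^0.3213 = exp(0.3213 × -0.3285) = 0.8998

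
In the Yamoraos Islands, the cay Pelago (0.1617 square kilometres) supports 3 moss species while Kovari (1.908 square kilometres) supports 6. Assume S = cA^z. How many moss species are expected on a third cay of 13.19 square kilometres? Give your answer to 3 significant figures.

10.3

z = ln(6/3) / ln(1.908/0.1617) = 0.6931 / 2.4681 = 0.2808
c = 3 / 0.1617^0.2808 = 3 / 0.5995 = 5.004
S₃ = 5.004 × 13.19^0.2808 = 5.004 × 2.064 ≈ 10.33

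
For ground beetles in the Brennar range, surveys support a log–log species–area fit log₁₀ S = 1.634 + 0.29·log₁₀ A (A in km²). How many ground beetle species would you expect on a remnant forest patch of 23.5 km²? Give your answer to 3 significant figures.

108

S = 43.05 × 23.5^0.29 = 43.05 × 2.498 ≈ 107.5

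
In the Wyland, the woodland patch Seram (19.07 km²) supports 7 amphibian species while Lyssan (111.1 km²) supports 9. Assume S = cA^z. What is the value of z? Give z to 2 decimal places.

Taking logs: ln S = ln c + z ln A, so z = (ln S₂ − ln S₁)/(ln A₂ − ln A₁).
z = ln(9/7) / ln(111.1/19.07) = ln(1.286) / ln(5.826) = 0.2513 / 1.7623 = 0.1426

0.14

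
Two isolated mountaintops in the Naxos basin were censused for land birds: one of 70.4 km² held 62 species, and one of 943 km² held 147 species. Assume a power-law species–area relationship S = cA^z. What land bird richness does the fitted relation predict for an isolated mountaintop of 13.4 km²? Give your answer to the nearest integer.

36

z = ln(147/62) / ln(943/70.4) = 0.8633 / 2.5949 = 0.3327
c = 62 / 70.4^0.3327 = 62 / 4.118 = 15.06
S₃ = 15.06 × 13.4^0.3327 = 15.06 × 2.371 ≈ 35.7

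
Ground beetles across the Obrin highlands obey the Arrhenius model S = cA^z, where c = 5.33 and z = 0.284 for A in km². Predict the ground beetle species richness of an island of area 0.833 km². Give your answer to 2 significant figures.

5.1

S = 5.33 × 0.833^0.284
ln S = ln 5.33 + 0.284 × ln 0.833 = 1.6734 + 0.284 × -0.1827 = 1.6215
S = e^1.6215 ≈ 5.06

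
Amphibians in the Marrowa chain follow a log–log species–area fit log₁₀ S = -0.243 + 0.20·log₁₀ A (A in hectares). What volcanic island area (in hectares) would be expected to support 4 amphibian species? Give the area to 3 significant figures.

4 = 0.5715 × A^0.2  ⇒  A^0.2 = 4/0.5715 = 6.999
ln A = ln(6.999) / 0.2 = 1.9458 / 0.2 = 9.7291
A = e^9.7291 ≈ 16800 hectares

16800 hectares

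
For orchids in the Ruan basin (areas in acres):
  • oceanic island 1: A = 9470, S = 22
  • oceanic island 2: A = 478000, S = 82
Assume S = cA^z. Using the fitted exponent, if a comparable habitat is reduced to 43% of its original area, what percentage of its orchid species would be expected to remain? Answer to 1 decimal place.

75.3%

z = ln(82/22) / ln(478000/9470) = 1.3157 / 3.9215 = 0.3355
S_new/S_old = (A_new/A_old)^z = 0.43^0.3355 = exp(0.3355 × -0.8440) = 0.7534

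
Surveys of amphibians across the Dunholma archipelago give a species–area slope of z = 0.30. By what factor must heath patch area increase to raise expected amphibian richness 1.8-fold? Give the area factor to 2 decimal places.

(A₂/A₁)^0.3 = 1.8, so A₂/A₁ = 1.8^(1/0.3) = 1.8^3.333
ln(A₂/A₁) = ln 1.8 / 0.3 = 0.5878 / 0.3 = 1.9593
A₂/A₁ = e^1.9593 ≈ 7.094

7.09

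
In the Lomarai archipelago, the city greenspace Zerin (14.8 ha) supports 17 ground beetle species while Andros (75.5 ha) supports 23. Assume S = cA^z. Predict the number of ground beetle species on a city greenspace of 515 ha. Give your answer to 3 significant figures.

z = ln(23/17) / ln(75.5/14.8) = 0.3023 / 1.6295 = 0.1855
c = 17 / 14.8^0.1855 = 17 / 1.649 = 10.31
S₃ = 10.31 × 515^0.1855 = 10.31 × 3.185 ≈ 32.84

32.8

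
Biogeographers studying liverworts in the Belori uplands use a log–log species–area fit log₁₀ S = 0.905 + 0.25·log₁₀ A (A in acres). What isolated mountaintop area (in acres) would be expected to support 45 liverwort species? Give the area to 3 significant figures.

45 = 8.035 × A^0.25  ⇒  A^0.25 = 45/8.035 = 5.6
ln A = ln(5.6) / 0.25 = 1.7228 / 0.25 = 6.8913
A = e^6.8913 ≈ 983.7 acres

984 acres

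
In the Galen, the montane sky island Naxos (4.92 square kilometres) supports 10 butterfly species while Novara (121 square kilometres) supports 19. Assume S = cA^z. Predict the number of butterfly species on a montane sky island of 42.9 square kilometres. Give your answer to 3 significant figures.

z = ln(19/10) / ln(121/4.92) = 0.6419 / 3.2025 = 0.2004
c = 10 / 4.92^0.2004 = 10 / 1.376 = 7.266
S₃ = 7.266 × 42.9^0.2004 = 7.266 × 2.124 ≈ 15.43

15.4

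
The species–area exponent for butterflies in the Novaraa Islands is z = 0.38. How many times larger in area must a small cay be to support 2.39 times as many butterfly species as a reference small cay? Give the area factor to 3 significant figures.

9.90

(A₂/A₁)^0.38 = 2.39, so A₂/A₁ = 2.39^(1/0.38) = 2.39^2.632
ln(A₂/A₁) = ln 2.39 / 0.38 = 0.8713 / 0.38 = 2.2929
A₂/A₁ = e^2.2929 ≈ 9.903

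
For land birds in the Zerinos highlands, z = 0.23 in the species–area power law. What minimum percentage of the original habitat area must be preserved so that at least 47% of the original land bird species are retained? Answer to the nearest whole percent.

4%

Need (A_new/A_old)^0.23 = 0.47, so A_new/A_old = 0.47^(1/0.23) = 0.47^4.348
ln(A_new/A_old) = ln 0.47 / 0.23 = -0.7550 / 0.23 = -3.2827
A_new/A_old = e^-3.2827 ≈ 0.03753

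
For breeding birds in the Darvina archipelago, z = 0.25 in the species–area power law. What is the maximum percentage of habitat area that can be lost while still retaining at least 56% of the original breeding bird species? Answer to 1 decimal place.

90.2%

Need (A_new/A_old)^0.25 = 0.56, so A_new/A_old = 0.56^(1/0.25) = 0.56^4
ln(A_new/A_old) = ln 0.56 / 0.25 = -0.5798 / 0.25 = -2.3193
A_new/A_old = e^-2.3193 ≈ 0.09834
Fraction that can be lost = 1 − 0.09834 = 0.9017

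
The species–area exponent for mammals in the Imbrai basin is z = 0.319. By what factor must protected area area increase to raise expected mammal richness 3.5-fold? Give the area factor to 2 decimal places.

50.76

(A₂/A₁)^0.319 = 3.5, so A₂/A₁ = 3.5^(1/0.319) = 3.5^3.135
ln(A₂/A₁) = ln 3.5 / 0.319 = 1.2528 / 0.319 = 3.9272
A₂/A₁ = e^3.9272 ≈ 50.76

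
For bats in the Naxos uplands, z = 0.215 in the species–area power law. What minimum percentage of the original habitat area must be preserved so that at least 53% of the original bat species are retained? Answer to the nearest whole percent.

5%

Need (A_new/A_old)^0.215 = 0.53, so A_new/A_old = 0.53^(1/0.215) = 0.53^4.651
ln(A_new/A_old) = ln 0.53 / 0.215 = -0.6349 / 0.215 = -2.9529
A_new/A_old = e^-2.9529 ≈ 0.05219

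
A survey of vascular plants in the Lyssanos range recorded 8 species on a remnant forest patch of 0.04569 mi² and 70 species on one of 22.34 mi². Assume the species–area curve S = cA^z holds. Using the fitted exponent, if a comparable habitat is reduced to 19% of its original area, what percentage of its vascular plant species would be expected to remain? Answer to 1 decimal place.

z = ln(70/8) / ln(22.34/0.04569) = 2.1691 / 6.1923 = 0.3503
S_new/S_old = (A_new/A_old)^z = 0.19^0.3503 = exp(0.3503 × -1.6607) = 0.5589

55.9%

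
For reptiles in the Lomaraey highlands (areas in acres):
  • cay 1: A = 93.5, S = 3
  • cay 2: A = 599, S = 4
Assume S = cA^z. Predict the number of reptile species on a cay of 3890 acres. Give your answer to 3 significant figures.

z = ln(4/3) / ln(599/93.5) = 0.2877 / 1.8573 = 0.1549
c = 3 / 93.5^0.1549 = 3 / 2.02 = 1.485
S₃ = 1.485 × 3890^0.1549 = 1.485 × 3.598 ≈ 5.345

5.34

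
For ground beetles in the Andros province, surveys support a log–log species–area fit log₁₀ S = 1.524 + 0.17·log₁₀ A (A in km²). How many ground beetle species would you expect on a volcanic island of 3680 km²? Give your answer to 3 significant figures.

135

S = 33.42 × 3680^0.17 = 33.42 × 4.038 ≈ 135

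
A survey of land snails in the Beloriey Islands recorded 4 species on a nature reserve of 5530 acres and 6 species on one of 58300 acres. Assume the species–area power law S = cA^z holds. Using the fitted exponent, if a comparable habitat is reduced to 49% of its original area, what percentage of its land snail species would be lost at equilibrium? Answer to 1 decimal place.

11.6%

z = ln(6/4) / ln(58300/5530) = 0.4055 / 2.3554 = 0.1721
S_new/S_old = (A_new/A_old)^z = 0.49^0.1721 = exp(0.1721 × -0.7133) = 0.8844
Fraction lost = 1 − 0.8844 = 0.1156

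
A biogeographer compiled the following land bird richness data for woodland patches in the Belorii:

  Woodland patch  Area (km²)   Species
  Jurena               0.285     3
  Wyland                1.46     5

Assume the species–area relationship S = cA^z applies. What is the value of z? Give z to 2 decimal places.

0.31

Taking logs: ln S = ln c + z ln A, so z = (ln S₂ − ln S₁)/(ln A₂ − ln A₁).
z = ln(5/3) / ln(1.46/0.285) = ln(1.667) / ln(5.123) = 0.5108 / 1.6337 = 0.3127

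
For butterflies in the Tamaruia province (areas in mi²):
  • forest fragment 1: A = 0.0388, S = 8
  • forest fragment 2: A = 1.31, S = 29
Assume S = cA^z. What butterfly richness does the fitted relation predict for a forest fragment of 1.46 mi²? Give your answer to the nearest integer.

z = ln(29/8) / ln(1.31/0.0388) = 1.2879 / 3.5194 = 0.3659
c = 8 / 0.0388^0.3659 = 8 / 0.3045 = 26.27
S₃ = 26.27 × 1.46^0.3659 = 26.27 × 1.149 ≈ 30.17

30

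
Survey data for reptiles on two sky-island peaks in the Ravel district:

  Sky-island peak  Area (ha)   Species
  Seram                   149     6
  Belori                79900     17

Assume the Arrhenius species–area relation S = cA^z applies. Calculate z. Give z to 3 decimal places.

0.166

Taking logs: ln S = ln c + z ln A, so z = (ln S₂ − ln S₁)/(ln A₂ − ln A₁).
z = ln(17/6) / ln(79900/149) = ln(2.833) / ln(536.2) = 1.0415 / 6.2846 = 0.1657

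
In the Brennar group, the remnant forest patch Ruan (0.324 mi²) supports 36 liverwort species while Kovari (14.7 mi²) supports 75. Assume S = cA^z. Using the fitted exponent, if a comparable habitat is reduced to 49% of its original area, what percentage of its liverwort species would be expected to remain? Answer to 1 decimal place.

87.2%

z = ln(75/36) / ln(14.7/0.324) = 0.7340 / 3.8149 = 0.1924
S_new/S_old = (A_new/A_old)^z = 0.49^0.1924 = exp(0.1924 × -0.7133) = 0.8718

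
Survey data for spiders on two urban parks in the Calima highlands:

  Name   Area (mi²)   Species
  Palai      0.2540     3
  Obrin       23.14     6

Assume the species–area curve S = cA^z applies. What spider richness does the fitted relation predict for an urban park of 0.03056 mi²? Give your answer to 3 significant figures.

z = ln(6/3) / ln(23.14/0.254) = 0.6931 / 4.5120 = 0.1536
c = 3 / 0.254^0.1536 = 3 / 0.8102 = 3.703
S₃ = 3.703 × 0.03056^0.1536 = 3.703 × 0.5852 ≈ 2.167

2.17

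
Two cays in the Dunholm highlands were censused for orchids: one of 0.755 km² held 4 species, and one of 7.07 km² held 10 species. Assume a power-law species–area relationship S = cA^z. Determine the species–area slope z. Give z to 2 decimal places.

0.41

Taking logs: ln S = ln c + z ln A, so z = (ln S₂ − ln S₁)/(ln A₂ − ln A₁).
z = ln(10/4) / ln(7.07/0.755) = ln(2.5) / ln(9.364) = 0.9163 / 2.2369 = 0.4096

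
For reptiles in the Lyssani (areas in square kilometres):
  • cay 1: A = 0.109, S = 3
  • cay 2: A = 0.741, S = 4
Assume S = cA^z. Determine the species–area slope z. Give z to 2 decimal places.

Taking logs: ln S = ln c + z ln A, so z = (ln S₂ − ln S₁)/(ln A₂ − ln A₁).
z = ln(4/3) / ln(0.741/0.109) = ln(1.333) / ln(6.798) = 0.2877 / 1.9167 = 0.1501

0.15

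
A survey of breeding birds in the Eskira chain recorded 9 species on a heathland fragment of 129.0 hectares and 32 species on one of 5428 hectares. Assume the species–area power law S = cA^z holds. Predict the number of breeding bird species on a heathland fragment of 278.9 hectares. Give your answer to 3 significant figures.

11.7

z = ln(32/9) / ln(5428/129) = 1.2685 / 3.7395 = 0.3392
c = 9 / 129^0.3392 = 9 / 5.199 = 1.731
S₃ = 1.731 × 278.9^0.3392 = 1.731 × 6.754 ≈ 11.69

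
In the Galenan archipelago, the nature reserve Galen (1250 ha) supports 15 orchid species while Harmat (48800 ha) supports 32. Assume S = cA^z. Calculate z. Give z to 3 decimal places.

0.207

Taking logs: ln S = ln c + z ln A, so z = (ln S₂ − ln S₁)/(ln A₂ − ln A₁).
z = ln(32/15) / ln(48800/1250) = ln(2.133) / ln(39.04) = 0.7577 / 3.6646 = 0.2068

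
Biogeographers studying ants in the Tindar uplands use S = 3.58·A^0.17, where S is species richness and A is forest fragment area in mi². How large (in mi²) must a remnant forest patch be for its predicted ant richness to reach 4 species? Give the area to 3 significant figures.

1.92 mi²

4 = 3.58 × A^0.17  ⇒  A^0.17 = 4/3.58 = 1.117
ln A = ln(1.117) / 0.17 = 0.1109 / 0.17 = 0.6525
A = e^0.6525 ≈ 1.92 mi²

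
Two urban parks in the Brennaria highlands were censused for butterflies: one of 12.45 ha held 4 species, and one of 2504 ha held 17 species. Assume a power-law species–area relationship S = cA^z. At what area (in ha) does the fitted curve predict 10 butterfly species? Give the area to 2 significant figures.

360 ha

z = ln(17/4) / ln(2504/12.45) = 1.4469 / 5.3039 = 0.2728
c = 4 / 12.45^0.2728 = 4 / 1.99 = 2.01
A = (10/2.01)^(1/0.2728) ⇒ ln A = ln(4.974)/0.2728 = 5.8805
A = e^5.8805 ≈ 358 ha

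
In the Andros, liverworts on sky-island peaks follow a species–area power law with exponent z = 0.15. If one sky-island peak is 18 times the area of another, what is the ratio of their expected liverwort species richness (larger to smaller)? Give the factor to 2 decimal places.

1.54

S₂/S₁ = (A₂/A₁)^z = 18^0.15
ln(S₂/S₁) = 0.15 × ln 18 = 0.15 × 2.8904 = 0.4336
S₂/S₁ = e^0.4336 ≈ 1.543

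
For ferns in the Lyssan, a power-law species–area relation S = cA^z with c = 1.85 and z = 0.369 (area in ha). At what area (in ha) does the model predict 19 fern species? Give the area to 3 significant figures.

19 = 1.85 × A^0.369  ⇒  A^0.369 = 19/1.85 = 10.27
ln A = ln(10.27) / 0.369 = 2.3293 / 0.369 = 6.3123
A = e^6.3123 ≈ 551.3 ha

551 ha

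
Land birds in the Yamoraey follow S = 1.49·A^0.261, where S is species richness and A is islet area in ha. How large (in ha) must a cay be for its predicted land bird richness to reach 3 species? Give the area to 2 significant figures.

3 = 1.49 × A^0.261  ⇒  A^0.261 = 3/1.49 = 2.013
ln A = ln(2.013) / 0.261 = 0.6998 / 0.261 = 2.6814
A = e^2.6814 ≈ 14.61 ha

15 ha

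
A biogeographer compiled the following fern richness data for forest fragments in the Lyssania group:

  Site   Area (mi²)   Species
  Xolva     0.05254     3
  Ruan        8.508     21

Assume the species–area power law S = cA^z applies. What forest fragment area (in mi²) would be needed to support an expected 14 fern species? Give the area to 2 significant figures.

2.9 mi²

z = ln(21/3) / ln(8.508/0.05254) = 1.9459 / 5.0872 = 0.3825
c = 3 / 0.05254^0.3825 = 3 / 0.324 = 9.259
A = (14/9.259)^(1/0.3825) ⇒ ln A = ln(1.512)/0.3825 = 1.0810
A = e^1.0810 ≈ 2.948 mi²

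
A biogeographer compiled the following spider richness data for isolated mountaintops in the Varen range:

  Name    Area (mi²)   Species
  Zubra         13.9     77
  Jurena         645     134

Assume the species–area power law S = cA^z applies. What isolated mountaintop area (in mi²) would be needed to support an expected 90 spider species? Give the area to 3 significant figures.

z = ln(134/77) / ln(645/13.9) = 0.5540 / 3.8374 = 0.1444
c = 77 / 13.9^0.1444 = 77 / 1.462 = 52.66
A = (90/52.66)^(1/0.1444) ⇒ ln A = ln(1.709)/0.1444 = 3.7124
A = e^3.7124 ≈ 40.95 mi²

41.0 mi²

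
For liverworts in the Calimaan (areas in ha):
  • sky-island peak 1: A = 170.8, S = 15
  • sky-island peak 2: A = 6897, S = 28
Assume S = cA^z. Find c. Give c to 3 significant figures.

z = ln(S₂/S₁) / ln(A₂/A₁) = ln(28/15) / ln(6897/170.8) = 0.6242 / 3.6983 = 0.1688
c = S₁ / A₁^z = 15 / 170.8^0.1688 = 15 / 2.381 = 6.3

6.30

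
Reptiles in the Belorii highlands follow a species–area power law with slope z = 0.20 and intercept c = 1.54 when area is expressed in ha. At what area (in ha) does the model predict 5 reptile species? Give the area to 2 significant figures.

5 = 1.54 × A^0.2  ⇒  A^0.2 = 5/1.54 = 3.247
ln A = ln(3.247) / 0.2 = 1.1777 / 0.2 = 5.8883
A = e^5.8883 ≈ 360.8 ha

360 ha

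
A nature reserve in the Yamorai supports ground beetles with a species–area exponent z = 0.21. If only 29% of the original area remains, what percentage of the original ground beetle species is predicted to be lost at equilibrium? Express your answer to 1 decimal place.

S_new/S_old = (A_new/A_old)^z = 0.29^0.21
= exp(0.21 × ln 0.29) = exp(0.21 × -1.2379) = exp(-0.2600) ≈ 0.7711
Fraction lost = 1 − 0.7711 = 0.2289

22.9%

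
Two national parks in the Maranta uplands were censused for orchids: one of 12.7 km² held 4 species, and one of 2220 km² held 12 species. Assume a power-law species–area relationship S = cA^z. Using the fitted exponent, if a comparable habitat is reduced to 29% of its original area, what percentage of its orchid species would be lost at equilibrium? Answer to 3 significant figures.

23.2%

z = ln(12/4) / ln(2220/12.7) = 1.0986 / 5.1637 = 0.2128
S_new/S_old = (A_new/A_old)^z = 0.29^0.2128 = exp(0.2128 × -1.2379) = 0.7685
Fraction lost = 1 − 0.7685 = 0.2315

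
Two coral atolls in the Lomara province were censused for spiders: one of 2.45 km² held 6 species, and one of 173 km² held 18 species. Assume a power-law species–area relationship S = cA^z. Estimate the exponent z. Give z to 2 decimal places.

Taking logs: ln S = ln c + z ln A, so z = (ln S₂ − ln S₁)/(ln A₂ − ln A₁).
z = ln(18/6) / ln(173/2.45) = ln(3) / ln(70.61) = 1.0986 / 4.2572 = 0.2581

0.26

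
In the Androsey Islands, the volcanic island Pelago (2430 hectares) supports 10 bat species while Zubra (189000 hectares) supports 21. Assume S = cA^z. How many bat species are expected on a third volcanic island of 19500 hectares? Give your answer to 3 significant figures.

z = ln(21/10) / ln(189000/2430) = 0.7419 / 4.3539 = 0.1704
c = 10 / 2430^0.1704 = 10 / 3.775 = 2.649
S₃ = 2.649 × 19500^0.1704 = 2.649 × 5.383 ≈ 14.26

14.3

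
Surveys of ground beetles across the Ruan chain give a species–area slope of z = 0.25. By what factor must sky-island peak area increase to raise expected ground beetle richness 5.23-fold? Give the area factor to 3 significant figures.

(A₂/A₁)^0.25 = 5.23, so A₂/A₁ = 5.23^(1/0.25) = 5.23^4
ln(A₂/A₁) = ln 5.23 / 0.25 = 1.6544 / 0.25 = 6.6176
A₂/A₁ = e^6.6176 ≈ 748.2

748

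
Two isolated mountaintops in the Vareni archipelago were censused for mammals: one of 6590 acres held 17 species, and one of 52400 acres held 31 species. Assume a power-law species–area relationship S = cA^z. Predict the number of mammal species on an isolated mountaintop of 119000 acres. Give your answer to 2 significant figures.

39

z = ln(31/17) / ln(52400/6590) = 0.6008 / 2.0734 = 0.2898
c = 17 / 6590^0.2898 = 17 / 12.78 = 1.33
S₃ = 1.33 × 119000^0.2898 = 1.33 × 29.56 ≈ 39.32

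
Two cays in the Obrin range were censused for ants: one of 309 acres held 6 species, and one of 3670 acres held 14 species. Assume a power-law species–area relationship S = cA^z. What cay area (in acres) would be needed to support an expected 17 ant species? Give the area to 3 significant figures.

6470 acres

z = ln(14/6) / ln(3670/309) = 0.8473 / 2.4746 = 0.3424
c = 6 / 309^0.3424 = 6 / 7.121 = 0.8426
A = (17/0.8426)^(1/0.3424) ⇒ ln A = ln(20.18)/0.3424 = 8.7750
A = e^8.7750 ≈ 6470 acres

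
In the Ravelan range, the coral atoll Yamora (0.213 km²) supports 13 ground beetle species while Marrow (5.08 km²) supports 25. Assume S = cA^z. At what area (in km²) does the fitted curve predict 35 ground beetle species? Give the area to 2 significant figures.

26 km²

z = ln(25/13) / ln(5.08/0.213) = 0.6539 / 3.1718 = 0.2062
c = 13 / 0.213^0.2062 = 13 / 0.727 = 17.88
A = (35/17.88)^(1/0.2062) ⇒ ln A = ln(1.957)/0.2062 = 3.2573
A = e^3.2573 ≈ 25.98 km²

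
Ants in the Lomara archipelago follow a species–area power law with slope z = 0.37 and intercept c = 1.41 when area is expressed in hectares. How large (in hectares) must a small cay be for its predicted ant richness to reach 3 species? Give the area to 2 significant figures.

3 = 1.41 × A^0.37  ⇒  A^0.37 = 3/1.41 = 2.128
ln A = ln(2.128) / 0.37 = 0.7550 / 0.37 = 2.0406
A = e^2.0406 ≈ 7.695 hectares

7.7 hectares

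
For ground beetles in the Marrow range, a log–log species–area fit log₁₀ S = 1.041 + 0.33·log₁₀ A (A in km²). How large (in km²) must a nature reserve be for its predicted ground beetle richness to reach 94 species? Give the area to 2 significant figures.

94 = 10.99 × A^0.33  ⇒  A^0.33 = 94/10.99 = 8.553
ln A = ln(8.553) / 0.33 = 2.1463 / 0.33 = 6.5040
A = e^6.5040 ≈ 667.8 km²

670 km²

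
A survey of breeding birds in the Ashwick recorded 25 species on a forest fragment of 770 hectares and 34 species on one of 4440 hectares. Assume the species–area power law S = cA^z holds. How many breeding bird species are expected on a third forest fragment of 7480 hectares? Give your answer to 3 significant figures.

z = ln(34/25) / ln(4440/770) = 0.3075 / 1.7520 = 0.1755
c = 25 / 770^0.1755 = 25 / 3.211 = 7.787
S₃ = 7.787 × 7480^0.1755 = 7.787 × 4.785 ≈ 37.26

37.3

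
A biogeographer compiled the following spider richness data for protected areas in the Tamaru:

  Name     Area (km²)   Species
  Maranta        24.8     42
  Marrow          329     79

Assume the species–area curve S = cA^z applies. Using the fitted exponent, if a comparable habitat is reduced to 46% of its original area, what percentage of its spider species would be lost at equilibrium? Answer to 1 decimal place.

z = ln(79/42) / ln(329/24.8) = 0.6318 / 2.5852 = 0.2444
S_new/S_old = (A_new/A_old)^z = 0.46^0.2444 = exp(0.2444 × -0.7765) = 0.8272
Fraction lost = 1 − 0.8272 = 0.1728

17.3%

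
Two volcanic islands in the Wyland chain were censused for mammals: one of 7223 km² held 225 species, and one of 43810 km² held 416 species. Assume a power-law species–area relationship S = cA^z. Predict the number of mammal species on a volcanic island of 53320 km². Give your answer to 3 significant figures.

z = ln(416/225) / ln(43810/7223) = 0.6146 / 1.8026 = 0.3409
c = 225 / 7223^0.3409 = 225 / 20.68 = 10.88
S₃ = 10.88 × 53320^0.3409 = 10.88 × 40.89 ≈ 444.8

445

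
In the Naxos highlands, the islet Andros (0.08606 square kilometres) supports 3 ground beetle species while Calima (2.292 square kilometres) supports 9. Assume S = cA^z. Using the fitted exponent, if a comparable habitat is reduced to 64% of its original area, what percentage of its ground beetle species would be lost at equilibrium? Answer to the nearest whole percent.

z = ln(9/3) / ln(2.292/0.08606) = 1.0986 / 3.2821 = 0.3347
S_new/S_old = (A_new/A_old)^z = 0.64^0.3347 = exp(0.3347 × -0.4463) = 0.8612
Fraction lost = 1 − 0.8612 = 0.1388

14%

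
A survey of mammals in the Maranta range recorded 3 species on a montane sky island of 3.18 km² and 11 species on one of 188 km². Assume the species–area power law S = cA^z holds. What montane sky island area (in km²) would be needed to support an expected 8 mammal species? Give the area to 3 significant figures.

69.2 km²

z = ln(11/3) / ln(188/3.18) = 1.2993 / 4.0796 = 0.3185
c = 3 / 3.18^0.3185 = 3 / 1.445 = 2.075
A = (8/2.075)^(1/0.3185) ⇒ ln A = ln(3.855)/0.3185 = 4.2365
A = e^4.2365 ≈ 69.17 km²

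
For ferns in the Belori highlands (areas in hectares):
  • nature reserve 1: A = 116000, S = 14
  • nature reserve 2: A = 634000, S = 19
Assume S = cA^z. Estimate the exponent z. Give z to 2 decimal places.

0.18

Taking logs: ln S = ln c + z ln A, so z = (ln S₂ − ln S₁)/(ln A₂ − ln A₁).
z = ln(19/14) / ln(634000/116000) = ln(1.357) / ln(5.466) = 0.3054 / 1.6985 = 0.1798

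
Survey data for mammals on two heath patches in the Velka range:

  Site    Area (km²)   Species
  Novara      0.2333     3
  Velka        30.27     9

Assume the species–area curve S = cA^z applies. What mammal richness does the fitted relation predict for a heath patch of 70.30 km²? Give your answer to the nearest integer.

11

z = ln(9/3) / ln(30.27/0.2333) = 1.0986 / 4.8656 = 0.2258
c = 3 / 0.2333^0.2258 = 3 / 0.7199 = 4.167
S₃ = 4.167 × 70.3^0.2258 = 4.167 × 2.612 ≈ 10.89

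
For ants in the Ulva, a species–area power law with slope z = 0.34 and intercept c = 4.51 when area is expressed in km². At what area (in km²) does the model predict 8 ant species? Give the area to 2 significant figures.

8 = 4.51 × A^0.34  ⇒  A^0.34 = 8/4.51 = 1.774
ln A = ln(1.774) / 0.34 = 0.5731 / 0.34 = 1.6857
A = e^1.6857 ≈ 5.396 km²

5.4 km²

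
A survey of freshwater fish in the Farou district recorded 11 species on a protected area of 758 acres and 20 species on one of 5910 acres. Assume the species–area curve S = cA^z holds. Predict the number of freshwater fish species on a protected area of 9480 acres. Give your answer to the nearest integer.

23

z = ln(20/11) / ln(5910/758) = 0.5978 / 2.0537 = 0.2911
c = 11 / 758^0.2911 = 11 / 6.891 = 1.596
S₃ = 1.596 × 9480^0.2911 = 1.596 × 14.38 ≈ 22.95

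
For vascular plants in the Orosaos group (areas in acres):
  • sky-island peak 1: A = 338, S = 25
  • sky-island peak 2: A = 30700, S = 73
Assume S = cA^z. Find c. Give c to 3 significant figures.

6.27

z = ln(S₂/S₁) / ln(A₂/A₁) = ln(73/25) / ln(30700/338) = 1.0716 / 4.5090 = 0.2377
c = S₁ / A₁^z = 25 / 338^0.2377 = 25 / 3.99 = 6.265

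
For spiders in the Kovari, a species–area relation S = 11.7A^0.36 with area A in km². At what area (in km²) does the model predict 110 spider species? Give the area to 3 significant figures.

505 km²

110 = 11.7 × A^0.36  ⇒  A^0.36 = 110/11.7 = 9.402
ln A = ln(9.402) / 0.36 = 2.2409 / 0.36 = 6.2247
A = e^6.2247 ≈ 505.1 km²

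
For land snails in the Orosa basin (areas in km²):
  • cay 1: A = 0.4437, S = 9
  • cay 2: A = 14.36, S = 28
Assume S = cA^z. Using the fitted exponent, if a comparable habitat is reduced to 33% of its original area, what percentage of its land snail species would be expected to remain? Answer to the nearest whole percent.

z = ln(28/9) / ln(14.36/0.4437) = 1.1350 / 3.4771 = 0.3264
S_new/S_old = (A_new/A_old)^z = 0.33^0.3264 = exp(0.3264 × -1.1087) = 0.6964

70%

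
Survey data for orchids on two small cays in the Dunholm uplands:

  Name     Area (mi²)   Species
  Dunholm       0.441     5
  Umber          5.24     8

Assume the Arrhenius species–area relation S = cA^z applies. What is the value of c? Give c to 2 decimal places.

z = ln(S₂/S₁) / ln(A₂/A₁) = ln(8/5) / ln(5.24/0.441) = 0.4700 / 2.4750 = 0.1899
c = S₁ / A₁^z = 5 / 0.441^0.1899 = 5 / 0.856 = 5.841

5.84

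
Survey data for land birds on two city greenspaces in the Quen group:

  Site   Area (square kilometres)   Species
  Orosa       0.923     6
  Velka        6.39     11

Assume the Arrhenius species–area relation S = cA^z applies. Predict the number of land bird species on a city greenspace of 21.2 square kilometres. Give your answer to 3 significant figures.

16.0

z = ln(11/6) / ln(6.39/0.923) = 0.6061 / 1.9349 = 0.3133
c = 6 / 0.923^0.3133 = 6 / 0.9752 = 6.153
S₃ = 6.153 × 21.2^0.3133 = 6.153 × 2.603 ≈ 16.02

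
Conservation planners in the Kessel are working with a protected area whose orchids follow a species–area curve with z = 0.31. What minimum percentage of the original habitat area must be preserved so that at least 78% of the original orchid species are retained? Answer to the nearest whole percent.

45%

Need (A_new/A_old)^0.31 = 0.78, so A_new/A_old = 0.78^(1/0.31) = 0.78^3.226
ln(A_new/A_old) = ln 0.78 / 0.31 = -0.2485 / 0.31 = -0.8015
A_new/A_old = e^-0.8015 ≈ 0.4487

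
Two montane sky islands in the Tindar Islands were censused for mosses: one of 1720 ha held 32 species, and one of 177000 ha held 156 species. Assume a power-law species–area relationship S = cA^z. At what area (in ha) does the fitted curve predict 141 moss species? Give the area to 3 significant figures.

132000 ha

z = ln(156/32) / ln(177000/1720) = 1.5841 / 4.6338 = 0.3419
c = 32 / 1720^0.3419 = 32 / 12.77 = 2.506
A = (141/2.506)^(1/0.3419) ⇒ ln A = ln(56.26)/0.3419 = 11.7882
A = e^11.7882 ≈ 131687 ha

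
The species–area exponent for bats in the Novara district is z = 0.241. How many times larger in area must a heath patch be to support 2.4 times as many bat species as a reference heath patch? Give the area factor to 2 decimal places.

37.81

(A₂/A₁)^0.241 = 2.4, so A₂/A₁ = 2.4^(1/0.241) = 2.4^4.149
ln(A₂/A₁) = ln 2.4 / 0.241 = 0.8755 / 0.241 = 3.6327
A₂/A₁ = e^3.6327 ≈ 37.81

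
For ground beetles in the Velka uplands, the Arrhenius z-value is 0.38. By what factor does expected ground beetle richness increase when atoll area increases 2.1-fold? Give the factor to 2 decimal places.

1.33

S₂/S₁ = (A₂/A₁)^z = 2.1^0.38
ln(S₂/S₁) = 0.38 × ln 2.1 = 0.38 × 0.7419 = 0.2819
S₂/S₁ = e^0.2819 ≈ 1.326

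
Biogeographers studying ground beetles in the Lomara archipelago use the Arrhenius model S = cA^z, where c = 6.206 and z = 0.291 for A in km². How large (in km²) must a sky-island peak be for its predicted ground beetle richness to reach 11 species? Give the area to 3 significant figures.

11 = 6.206 × A^0.291  ⇒  A^0.291 = 11/6.206 = 1.772
ln A = ln(1.772) / 0.291 = 0.5724 / 0.291 = 1.9669
A = e^1.9669 ≈ 7.149 km²

7.15 km²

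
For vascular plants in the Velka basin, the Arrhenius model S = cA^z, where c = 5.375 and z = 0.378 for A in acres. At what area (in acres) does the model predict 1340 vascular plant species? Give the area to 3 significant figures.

1340 = 5.375 × A^0.378  ⇒  A^0.378 = 1340/5.375 = 249.3
ln A = ln(249.3) / 0.378 = 5.5187 / 0.378 = 14.5996
A = e^14.5996 ≈ 2190513 acres

2190000 acres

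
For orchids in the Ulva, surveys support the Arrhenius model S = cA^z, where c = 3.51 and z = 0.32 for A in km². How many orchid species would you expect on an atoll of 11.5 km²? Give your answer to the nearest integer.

8 species

S = 3.51 × 11.5^0.32
ln S = ln 3.51 + 0.32 × ln 11.5 = 1.2556 + 0.32 × 2.4423 = 2.0372
S = e^2.0372 ≈ 7.669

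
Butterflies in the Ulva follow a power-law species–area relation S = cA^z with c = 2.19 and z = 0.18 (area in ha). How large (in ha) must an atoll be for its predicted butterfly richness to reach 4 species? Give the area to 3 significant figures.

4 = 2.19 × A^0.18  ⇒  A^0.18 = 4/2.19 = 1.826
ln A = ln(1.826) / 0.18 = 0.6024 / 0.18 = 3.3466
A = e^3.3466 ≈ 28.41 ha

28.4 ha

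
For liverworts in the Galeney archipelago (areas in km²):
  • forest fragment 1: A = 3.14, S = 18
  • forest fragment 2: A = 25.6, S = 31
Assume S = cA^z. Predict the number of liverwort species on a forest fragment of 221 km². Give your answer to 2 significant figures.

z = ln(31/18) / ln(25.6/3.14) = 0.5436 / 2.0984 = 0.2591
c = 18 / 3.14^0.2591 = 18 / 1.345 = 13.38
S₃ = 13.38 × 221^0.2591 = 13.38 × 4.049 ≈ 54.19

54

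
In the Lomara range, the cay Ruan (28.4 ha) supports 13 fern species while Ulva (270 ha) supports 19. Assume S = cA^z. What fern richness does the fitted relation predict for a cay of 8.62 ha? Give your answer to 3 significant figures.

z = ln(19/13) / ln(270/28.4) = 0.3795 / 2.2520 = 0.1685
c = 13 / 28.4^0.1685 = 13 / 1.758 = 7.397
S₃ = 7.397 × 8.62^0.1685 = 7.397 × 1.438 ≈ 10.63

10.6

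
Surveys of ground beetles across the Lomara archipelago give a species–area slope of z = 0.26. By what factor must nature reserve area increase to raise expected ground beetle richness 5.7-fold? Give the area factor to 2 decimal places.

(A₂/A₁)^0.26 = 5.7, so A₂/A₁ = 5.7^(1/0.26) = 5.7^3.846
ln(A₂/A₁) = ln 5.7 / 0.26 = 1.7405 / 0.26 = 6.6941
A₂/A₁ = e^6.6941 ≈ 807.6

807.63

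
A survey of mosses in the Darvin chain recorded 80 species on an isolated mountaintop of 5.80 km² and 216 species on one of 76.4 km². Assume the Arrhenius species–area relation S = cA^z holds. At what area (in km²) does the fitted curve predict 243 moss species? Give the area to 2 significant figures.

100 km²

z = ln(216/80) / ln(76.4/5.8) = 0.9933 / 2.5781 = 0.3853
c = 80 / 5.8^0.3853 = 80 / 1.968 = 40.64
A = (243/40.64)^(1/0.3853) ⇒ ln A = ln(5.979)/0.3853 = 4.6417
A = e^4.6417 ≈ 103.7 km²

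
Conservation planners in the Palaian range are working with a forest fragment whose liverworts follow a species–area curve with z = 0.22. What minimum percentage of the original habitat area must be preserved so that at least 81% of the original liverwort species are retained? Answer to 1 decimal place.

38.4%

Need (A_new/A_old)^0.22 = 0.81, so A_new/A_old = 0.81^(1/0.22) = 0.81^4.545
ln(A_new/A_old) = ln 0.81 / 0.22 = -0.2107 / 0.22 = -0.9578
A_new/A_old = e^-0.9578 ≈ 0.3837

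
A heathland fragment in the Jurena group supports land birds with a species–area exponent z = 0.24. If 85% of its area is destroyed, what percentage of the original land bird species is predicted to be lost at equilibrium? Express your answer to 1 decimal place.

S_new/S_old = (A_new/A_old)^z = 0.15^0.24
= exp(0.24 × ln 0.15) = exp(0.24 × -1.8971) = exp(-0.4553) ≈ 0.6343
Fraction lost = 1 − 0.6343 = 0.3657

36.6%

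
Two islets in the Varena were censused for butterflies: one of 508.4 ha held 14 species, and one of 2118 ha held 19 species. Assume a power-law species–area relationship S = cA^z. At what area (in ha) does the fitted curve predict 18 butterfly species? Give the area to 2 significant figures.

z = ln(19/14) / ln(2118/508.4) = 0.3054 / 1.4270 = 0.2140
c = 14 / 508.4^0.2140 = 14 / 3.794 = 3.69
A = (18/3.69)^(1/0.2140) ⇒ ln A = ln(4.879)/0.2140 = 7.4056
A = e^7.4056 ≈ 1645 ha

1600 ha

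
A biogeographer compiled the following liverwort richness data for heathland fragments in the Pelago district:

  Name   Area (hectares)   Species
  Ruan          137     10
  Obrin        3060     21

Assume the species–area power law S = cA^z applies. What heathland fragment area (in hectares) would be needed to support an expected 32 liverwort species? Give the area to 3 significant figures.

17800 hectares

z = ln(21/10) / ln(3060/137) = 0.7419 / 3.1062 = 0.2389
c = 10 / 137^0.2389 = 10 / 3.239 = 3.088
A = (32/3.088)^(1/0.2389) ⇒ ln A = ln(10.36)/0.2389 = 9.7896
A = e^9.7896 ≈ 17848 hectares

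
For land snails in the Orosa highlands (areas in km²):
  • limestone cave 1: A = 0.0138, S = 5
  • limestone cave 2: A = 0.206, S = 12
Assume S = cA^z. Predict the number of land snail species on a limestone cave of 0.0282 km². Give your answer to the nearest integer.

6

z = ln(12/5) / ln(0.206/0.0138) = 0.8755 / 2.7032 = 0.3239
c = 5 / 0.0138^0.3239 = 5 / 0.2498 = 20.02
S₃ = 20.02 × 0.0282^0.3239 = 20.02 × 0.3148 ≈ 6.302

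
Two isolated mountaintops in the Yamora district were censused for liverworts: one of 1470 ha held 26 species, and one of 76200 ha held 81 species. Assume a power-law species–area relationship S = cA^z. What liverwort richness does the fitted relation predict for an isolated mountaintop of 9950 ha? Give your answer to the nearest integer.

45

z = ln(81/26) / ln(76200/1470) = 1.1364 / 3.9481 = 0.2878
c = 26 / 1470^0.2878 = 26 / 8.159 = 3.187
S₃ = 3.187 × 9950^0.2878 = 3.187 × 14.15 ≈ 45.08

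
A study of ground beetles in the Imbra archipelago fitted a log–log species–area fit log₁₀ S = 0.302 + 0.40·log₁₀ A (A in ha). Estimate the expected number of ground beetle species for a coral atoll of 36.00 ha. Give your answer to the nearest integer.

8

S = 2.004 × 36^0.4
ln S = ln 2.004 + 0.4 × ln 36 = 0.6954 + 0.4 × 3.5835 = 2.1288
S = e^2.1288 ≈ 8.405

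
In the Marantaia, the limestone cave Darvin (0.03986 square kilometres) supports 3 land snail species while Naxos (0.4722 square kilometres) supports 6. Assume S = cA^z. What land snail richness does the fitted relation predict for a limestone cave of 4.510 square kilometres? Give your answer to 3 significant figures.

z = ln(6/3) / ln(0.4722/0.03986) = 0.6931 / 2.4720 = 0.2804
c = 3 / 0.03986^0.2804 = 3 / 0.4051 = 7.405
S₃ = 7.405 × 4.51^0.2804 = 7.405 × 1.526 ≈ 11.3

11.3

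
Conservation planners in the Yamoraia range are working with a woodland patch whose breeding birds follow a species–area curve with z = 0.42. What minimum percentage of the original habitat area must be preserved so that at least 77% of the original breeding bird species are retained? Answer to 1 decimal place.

53.7%

Need (A_new/A_old)^0.42 = 0.77, so A_new/A_old = 0.77^(1/0.42) = 0.77^2.381
ln(A_new/A_old) = ln 0.77 / 0.42 = -0.2614 / 0.42 = -0.6223
A_new/A_old = e^-0.6223 ≈ 0.5367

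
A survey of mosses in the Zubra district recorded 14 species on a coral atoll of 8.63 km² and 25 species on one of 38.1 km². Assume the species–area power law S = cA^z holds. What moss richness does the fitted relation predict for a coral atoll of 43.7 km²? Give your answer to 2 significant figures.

26

z = ln(25/14) / ln(38.1/8.63) = 0.5798 / 1.4850 = 0.3905
c = 14 / 8.63^0.3905 = 14 / 2.32 = 6.035
S₃ = 6.035 × 43.7^0.3905 = 6.035 × 4.371 ≈ 26.38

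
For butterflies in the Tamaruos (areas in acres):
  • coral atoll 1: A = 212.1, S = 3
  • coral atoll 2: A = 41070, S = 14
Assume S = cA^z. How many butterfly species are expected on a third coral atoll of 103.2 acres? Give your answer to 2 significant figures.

z = ln(14/3) / ln(41070/212.1) = 1.5404 / 5.2660 = 0.2925
c = 3 / 212.1^0.2925 = 3 / 4.793 = 0.626
S₃ = 0.626 × 103.2^0.2925 = 0.626 × 3.882 ≈ 2.43

2.4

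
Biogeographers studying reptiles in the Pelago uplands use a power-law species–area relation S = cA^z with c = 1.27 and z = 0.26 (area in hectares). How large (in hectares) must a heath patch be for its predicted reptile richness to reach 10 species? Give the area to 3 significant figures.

2800 hectares

10 = 1.27 × A^0.26  ⇒  A^0.26 = 10/1.27 = 7.874
ln A = ln(7.874) / 0.26 = 2.0636 / 0.26 = 7.9368
A = e^7.9368 ≈ 2798 hectares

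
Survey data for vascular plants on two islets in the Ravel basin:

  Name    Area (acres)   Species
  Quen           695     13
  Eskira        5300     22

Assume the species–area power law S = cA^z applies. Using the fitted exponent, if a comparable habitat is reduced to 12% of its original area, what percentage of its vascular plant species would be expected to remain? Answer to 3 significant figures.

z = ln(22/13) / ln(5300/695) = 0.5261 / 2.0316 = 0.2590
S_new/S_old = (A_new/A_old)^z = 0.12^0.2590 = exp(0.2590 × -2.1203) = 0.5775

57.7%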